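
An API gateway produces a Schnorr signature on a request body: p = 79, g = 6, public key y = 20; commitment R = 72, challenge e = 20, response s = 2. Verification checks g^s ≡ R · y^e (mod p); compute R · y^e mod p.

Squares mod 79: 20^1≡20, 20^2≡5, 20^4≡25, 20^8≡72, 20^16≡49
20 = 16 + 4, so 20^20 ≡ 49·25 ≡ 40 (mod 79)
R · y^e ≡ 72·40 = 2880 ≡ 36 (mod 79)

36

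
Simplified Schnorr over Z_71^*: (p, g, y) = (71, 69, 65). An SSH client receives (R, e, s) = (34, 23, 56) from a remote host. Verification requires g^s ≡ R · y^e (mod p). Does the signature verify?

g^s mod p:
69^2 = 4761 ≡ 4
69^4 ≡ 4^2 = 16
69^8 ≡ 16^2 = 256 ≡ 43
69^16 ≡ 43^2 = 1849 ≡ 3
69^32 ≡ 3^2 = 9
56 = 32 + 16 + 8, so 69^56 ≡ 9·3·43 ≡ 25 (mod 71)
R · y^e mod p:
65^2 = 4225 ≡ 36
65^4 ≡ 36^2 = 1296 ≡ 18
65^8 ≡ 18^2 = 324 ≡ 40
65^16 ≡ 40^2 = 1600 ≡ 38
23 = 16 + 4 + 2 + 1, so 65^23 ≡ 38·18·36·65 ≡ 7 (mod 71)
34·7 = 238 ≡ 25 (mod 71)
25 ≡ 25 (mod 71); signature holds.

verifies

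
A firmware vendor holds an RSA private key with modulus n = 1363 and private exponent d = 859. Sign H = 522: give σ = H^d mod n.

1073

H^2 ≡ 522^2 = 272484 ≡ 1247
H^4 ≡ 1247^2 = 1555009 ≡ 1189
H^8 ≡ 1189^2 = 1413721 ≡ 290
H^16 ≡ 290^2 = 84100 ≡ 957
H^32 ≡ 957^2 = 915849 ≡ 1276
H^64 ≡ 1276^2 = 1628176 ≡ 754
H^128 ≡ 754^2 = 568516 ≡ 145
H^256 ≡ 145^2 = 21025 ≡ 580
H^512 ≡ 580^2 = 336400 ≡ 1102
859 = 512 + 256 + 64 + 16 + 8 + 2 + 1, so H^859 ≡ 1102·580·754·957·290·1247·522 ≡ 1073 (mod 1363)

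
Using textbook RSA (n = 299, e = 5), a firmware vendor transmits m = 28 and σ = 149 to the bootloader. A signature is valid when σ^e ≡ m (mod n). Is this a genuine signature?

Squares mod 299: σ^1≡149, σ^2≡75, σ^4≡243
5 = 4 + 1, so σ^5 ≡ 243·149 ≡ 28 (mod 299)
Since 28 equals the digest 28, verification succeeds.

genuine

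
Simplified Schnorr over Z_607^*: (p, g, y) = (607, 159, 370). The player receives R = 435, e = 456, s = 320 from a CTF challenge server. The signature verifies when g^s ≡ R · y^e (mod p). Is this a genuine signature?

forged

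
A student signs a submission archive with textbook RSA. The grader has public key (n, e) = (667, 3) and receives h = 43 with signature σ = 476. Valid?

σ^2 ≡ 476^2 = 226576 ≡ 463
3 = 2 + 1, so σ^3 ≡ 463·476 ≡ 278 (mod 667)
σ^3 mod 667 = 278, but h = 43.

no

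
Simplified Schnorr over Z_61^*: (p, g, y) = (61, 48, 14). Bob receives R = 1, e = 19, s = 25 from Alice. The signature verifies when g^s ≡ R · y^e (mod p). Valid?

no

g^s mod p:
48^2 = 2304 ≡ 47
48^4 ≡ 47^2 = 2209 ≡ 13
48^8 ≡ 13^2 = 169 ≡ 47
48^16 ≡ 47^2 = 2209 ≡ 13
25 = 16 + 8 + 1, so 48^25 ≡ 13·47·48 ≡ 48 (mod 61)
R · y^e mod p:
14^2 = 196 ≡ 13
14^4 ≡ 13^2 = 169 ≡ 47
14^8 ≡ 47^2 = 2209 ≡ 13
14^16 ≡ 13^2 = 169 ≡ 47
19 = 16 + 2 + 1, so 14^19 ≡ 47·13·14 ≡ 14 (mod 61)
1·14 = 14 ≡ 14 (mod 61)
48 ≠ 14; the check fails.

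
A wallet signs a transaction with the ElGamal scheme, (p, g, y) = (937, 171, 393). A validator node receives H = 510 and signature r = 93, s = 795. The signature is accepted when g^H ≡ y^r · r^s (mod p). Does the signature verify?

does not verify

Left side g^H mod p:
171^510 mod 937 = 261
Right side y^r · r^s mod p:
393^93 mod 937 = 592
93^795 mod 937 = 171
592·171 = 101232 ≡ 36 (mod 937)
261 ≠ 36, so verification fails.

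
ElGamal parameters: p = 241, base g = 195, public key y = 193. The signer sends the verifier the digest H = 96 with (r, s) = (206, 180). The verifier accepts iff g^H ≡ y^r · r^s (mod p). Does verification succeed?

passes

Left side g^H mod p:
195^2 = 38025 ≡ 188
195^4 ≡ 188^2 = 35344 ≡ 158
195^8 ≡ 158^2 = 24964 ≡ 141
195^16 ≡ 141^2 = 19881 ≡ 119
195^32 ≡ 119^2 = 14161 ≡ 183
195^64 ≡ 183^2 = 33489 ≡ 231
96 = 64 + 32, so 195^96 ≡ 231·183 ≡ 98 (mod 241)
Right side y^r · r^s mod p:
193^2 = 37249 ≡ 135
193^4 ≡ 135^2 = 18225 ≡ 150
193^8 ≡ 150^2 = 22500 ≡ 87
193^16 ≡ 87^2 = 7569 ≡ 98
193^32 ≡ 98^2 = 9604 ≡ 205
193^64 ≡ 205^2 = 42025 ≡ 91
193^128 ≡ 91^2 = 8281 ≡ 87
206 = 128 + 64 + 8 + 4 + 2, so 193^206 ≡ 87·91·87·150·135 ≡ 6 (mod 241)
206^2 = 42436 ≡ 20
206^4 ≡ 20^2 = 400 ≡ 159
206^8 ≡ 159^2 = 25281 ≡ 217
206^16 ≡ 217^2 = 47089 ≡ 94
206^32 ≡ 94^2 = 8836 ≡ 160
206^64 ≡ 160^2 = 25600 ≡ 54
206^128 ≡ 54^2 = 2916 ≡ 24
180 = 128 + 32 + 16 + 4, so 206^180 ≡ 24·160·94·159 ≡ 177 (mod 241)
6·177 = 1062 ≡ 98 (mod 241)
98 ≡ 98 (mod 241), so the signature is genuine.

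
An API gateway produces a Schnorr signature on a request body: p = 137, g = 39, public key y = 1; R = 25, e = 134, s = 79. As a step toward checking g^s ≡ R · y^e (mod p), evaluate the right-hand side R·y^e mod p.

1^2 = 1
1^4 ≡ 1^2 = 1
1^8 ≡ 1^2 = 1
1^16 ≡ 1^2 = 1
1^32 ≡ 1^2 = 1
1^64 ≡ 1^2 = 1
1^128 ≡ 1^2 = 1
134 = 128 + 4 + 2, so 1^134 ≡ 1·1·1 ≡ 1 (mod 137)
R · y^e ≡ 25·1 = 25 ≡ 25 (mod 137)

25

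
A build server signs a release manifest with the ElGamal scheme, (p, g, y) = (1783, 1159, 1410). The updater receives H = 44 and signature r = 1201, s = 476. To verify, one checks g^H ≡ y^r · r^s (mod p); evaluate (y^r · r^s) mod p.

1074

1410^2 = 1988100 ≡ 55
1410^4 ≡ 55^2 = 3025 ≡ 1242
1410^8 ≡ 1242^2 = 1542564 ≡ 269
1410^16 ≡ 269^2 = 72361 ≡ 1041
1410^32 ≡ 1041^2 = 1083681 ≡ 1400
1410^64 ≡ 1400^2 = 1960000 ≡ 483
1410^128 ≡ 483^2 = 233289 ≡ 1499
1410^256 ≡ 1499^2 = 2247001 ≡ 421
1410^512 ≡ 421^2 = 177241 ≡ 724
1410^1024 ≡ 724^2 = 524176 ≡ 1757
1201 = 1024 + 128 + 32 + 16 + 1, so 1410^1201 ≡ 1757·1499·1400·1041·1410 ≡ 665 (mod 1783)
1201^2 = 1442401 ≡ 1737
1201^4 ≡ 1737^2 = 3017169 ≡ 333
1201^8 ≡ 333^2 = 110889 ≡ 343
1201^16 ≡ 343^2 = 117649 ≡ 1754
1201^32 ≡ 1754^2 = 3076516 ≡ 841
1201^64 ≡ 841^2 = 707281 ≡ 1213
1201^128 ≡ 1213^2 = 1471369 ≡ 394
1201^256 ≡ 394^2 = 155236 ≡ 115
476 = 256 + 128 + 64 + 16 + 8 + 4, so 1201^476 ≡ 115·394·1213·1754·343·333 ≡ 503 (mod 1783)
y^r · r^s ≡ 665·503 = 334495 ≡ 1074 (mod 1783)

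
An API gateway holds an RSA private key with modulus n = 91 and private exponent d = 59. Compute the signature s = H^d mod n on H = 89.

45

H^2 ≡ 89^2 = 7921 ≡ 4
H^4 ≡ 4^2 = 16
H^8 ≡ 16^2 = 256 ≡ 74
H^16 ≡ 74^2 = 5476 ≡ 16
H^32 ≡ 16^2 = 256 ≡ 74
59 = 32 + 16 + 8 + 2 + 1, so H^59 ≡ 74·16·74·4·89 ≡ 45 (mod 91)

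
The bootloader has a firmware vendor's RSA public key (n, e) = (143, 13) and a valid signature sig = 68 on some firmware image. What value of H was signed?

sig^2 ≡ 68^2 = 4624 ≡ 48
sig^4 ≡ 48^2 = 2304 ≡ 16
sig^8 ≡ 16^2 = 256 ≡ 113
13 = 8 + 4 + 1, so sig^13 ≡ 113·16·68 ≡ 107 (mod 143)

107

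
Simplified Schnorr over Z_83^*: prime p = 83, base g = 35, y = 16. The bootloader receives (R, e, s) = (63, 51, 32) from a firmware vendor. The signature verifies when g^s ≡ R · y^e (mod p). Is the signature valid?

g^s mod p:
35^32 mod 83 = 25
R · y^e mod p:
16^51 mod 83 = 41
63·41 = 2583 ≡ 10 (mod 83)
25 ≠ 10; the check fails.

invalid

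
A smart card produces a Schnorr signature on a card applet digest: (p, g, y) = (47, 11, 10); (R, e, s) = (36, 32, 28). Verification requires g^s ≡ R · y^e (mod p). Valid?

no

g^s mod p:
11^28 mod 47 = 18
R · y^e mod p:
10^32 mod 47 = 12
36·12 = 432 ≡ 9 (mod 47)
18 ≠ 9; the check fails.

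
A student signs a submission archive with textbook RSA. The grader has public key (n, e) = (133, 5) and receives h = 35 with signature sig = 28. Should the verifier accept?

Squares mod 133: sig^1≡28, sig^2≡119, sig^4≡63
5 = 4 + 1, so sig^5 ≡ 63·28 ≡ 35 (mod 133)
sig^5 mod 133 = 35 matches h.

accept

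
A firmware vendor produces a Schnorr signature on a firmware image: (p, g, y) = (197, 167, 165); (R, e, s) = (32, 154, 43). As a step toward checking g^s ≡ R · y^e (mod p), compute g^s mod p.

Squares mod 197: 167^1≡167, 167^2≡112, 167^4≡133, 167^8≡156, 167^16≡105, 167^32≡190
43 = 32 + 8 + 2 + 1, so 167^43 ≡ 190·156·112·167 ≡ 192 (mod 197)

192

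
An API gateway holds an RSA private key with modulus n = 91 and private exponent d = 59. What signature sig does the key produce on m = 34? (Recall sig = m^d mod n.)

m^2 ≡ 34^2 = 1156 ≡ 64
m^4 ≡ 64^2 = 4096 ≡ 1
m^8 ≡ 1^2 = 1
m^16 ≡ 1^2 = 1
m^32 ≡ 1^2 = 1
59 = 32 + 16 + 8 + 2 + 1, so m^59 ≡ 1·1·1·64·34 ≡ 83 (mod 91)

83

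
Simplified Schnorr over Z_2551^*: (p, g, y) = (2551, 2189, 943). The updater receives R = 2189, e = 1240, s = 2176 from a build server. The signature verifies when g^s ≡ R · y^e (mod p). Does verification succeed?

g^s mod p:
2189^2 = 4791721 ≡ 943
2189^4 ≡ 943^2 = 889249 ≡ 1501
2189^8 ≡ 1501^2 = 2253001 ≡ 468
2189^16 ≡ 468^2 = 219024 ≡ 2189
2189^32 ≡ 2189^2 = 4791721 ≡ 943
2189^64 ≡ 943^2 = 889249 ≡ 1501
2189^128 ≡ 1501^2 = 2253001 ≡ 468
2189^256 ≡ 468^2 = 219024 ≡ 2189
2189^512 ≡ 2189^2 = 4791721 ≡ 943
2189^1024 ≡ 943^2 = 889249 ≡ 1501
2189^2048 ≡ 1501^2 = 2253001 ≡ 468
2176 = 2048 + 128, so 2189^2176 ≡ 468·468 ≡ 2189 (mod 2551)
R · y^e mod p:
943^2 = 889249 ≡ 1501
943^4 ≡ 1501^2 = 2253001 ≡ 468
943^8 ≡ 468^2 = 219024 ≡ 2189
943^16 ≡ 2189^2 = 4791721 ≡ 943
943^32 ≡ 943^2 = 889249 ≡ 1501
943^64 ≡ 1501^2 = 2253001 ≡ 468
943^128 ≡ 468^2 = 219024 ≡ 2189
943^256 ≡ 2189^2 = 4791721 ≡ 943
943^512 ≡ 943^2 = 889249 ≡ 1501
943^1024 ≡ 1501^2 = 2253001 ≡ 468
1240 = 1024 + 128 + 64 + 16 + 8, so 943^1240 ≡ 468·2189·468·943·2189 ≡ 1 (mod 2551)
2189·1 = 2189 ≡ 2189 (mod 2551)
2189 ≡ 2189 (mod 2551); signature holds.

passes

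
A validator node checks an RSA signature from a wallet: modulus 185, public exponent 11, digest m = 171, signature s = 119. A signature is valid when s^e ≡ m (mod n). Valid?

no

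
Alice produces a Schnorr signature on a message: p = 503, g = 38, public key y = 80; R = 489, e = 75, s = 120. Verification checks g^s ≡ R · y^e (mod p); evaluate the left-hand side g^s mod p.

38^2 = 1444 ≡ 438
38^4 ≡ 438^2 = 191844 ≡ 201
38^8 ≡ 201^2 = 40401 ≡ 161
38^16 ≡ 161^2 = 25921 ≡ 268
38^32 ≡ 268^2 = 71824 ≡ 398
38^64 ≡ 398^2 = 158404 ≡ 462
120 = 64 + 32 + 16 + 8, so 38^120 ≡ 462·398·268·161 ≡ 276 (mod 503)

276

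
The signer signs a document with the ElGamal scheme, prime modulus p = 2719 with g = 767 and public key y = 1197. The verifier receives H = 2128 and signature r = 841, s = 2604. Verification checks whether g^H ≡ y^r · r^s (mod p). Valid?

yes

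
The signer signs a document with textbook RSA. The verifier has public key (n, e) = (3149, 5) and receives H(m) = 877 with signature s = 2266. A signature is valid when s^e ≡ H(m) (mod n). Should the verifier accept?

Squares mod 3149: s^1≡2266, s^2≡1886, s^4≡1775
5 = 4 + 1, so s^5 ≡ 1775·2266 ≡ 877 (mod 3149)
s^5 mod 3149 = 877 matches H(m).

accept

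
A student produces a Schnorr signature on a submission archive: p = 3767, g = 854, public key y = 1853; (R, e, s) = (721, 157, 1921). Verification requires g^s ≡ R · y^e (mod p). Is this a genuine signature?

forged

g^s mod p:
Squares mod 3767: 854^1≡854, 854^2≡2285, 854^4≡163, 854^8≡200, 854^16≡2330, 854^32≡653, 854^64≡738, 854^128≡2196, 854^256≡656, 854^512≡898, 854^1024≡266
1921 = 1024 + 512 + 256 + 128 + 1, so 854^1921 ≡ 266·898·656·2196·854 ≡ 3240 (mod 3767)
R · y^e mod p:
Squares mod 3767: 1853^1≡1853, 1853^2≡1872, 1853^4≡1074, 1853^8≡774, 1853^16≡123, 1853^32≡61, 1853^64≡3721, 1853^128≡2116
157 = 128 + 16 + 8 + 4 + 1, so 1853^157 ≡ 2116·123·774·1074·1853 ≡ 368 (mod 3767)
721·368 = 265328 ≡ 1638 (mod 3767)
3240 ≠ 1638; the check fails.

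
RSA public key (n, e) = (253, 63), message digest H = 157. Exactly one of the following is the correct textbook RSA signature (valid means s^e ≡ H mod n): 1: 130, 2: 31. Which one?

Candidate 1: Squares mod 253: 130^1≡130, 130^2≡202, 130^4≡71, 130^8≡234, 130^16≡108, 130^32≡26; 63 = 32 + 16 + 8 + 4 + 2 + 1, so 130^63 ≡ 26·108·234·71·202·130 ≡ 157 (mod 253)
  → matches H = 157
Candidate 2: Squares mod 253: 31^1≡31, 31^2≡202, 31^4≡71, 31^8≡234, 31^16≡108, 31^32≡26; 63 = 32 + 16 + 8 + 4 + 2 + 1, so 31^63 ≡ 26·108·234·71·202·31 ≡ 234 (mod 253)

1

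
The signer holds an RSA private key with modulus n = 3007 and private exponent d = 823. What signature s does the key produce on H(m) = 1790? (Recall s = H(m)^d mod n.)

(H(m))^2 ≡ 1790^2 = 3204100 ≡ 1645
(H(m))^4 ≡ 1645^2 = 2706025 ≡ 2732
(H(m))^8 ≡ 2732^2 = 7463824 ≡ 450
(H(m))^16 ≡ 450^2 = 202500 ≡ 1031
(H(m))^32 ≡ 1031^2 = 1062961 ≡ 1490
(H(m))^64 ≡ 1490^2 = 2220100 ≡ 934
(H(m))^128 ≡ 934^2 = 872356 ≡ 326
(H(m))^256 ≡ 326^2 = 106276 ≡ 1031
(H(m))^512 ≡ 1031^2 = 1062961 ≡ 1490
823 = 512 + 256 + 32 + 16 + 4 + 2 + 1, so (H(m))^823 ≡ 1490·1031·1490·1031·2732·1645·1790 ≡ 1937 (mod 3007)

1937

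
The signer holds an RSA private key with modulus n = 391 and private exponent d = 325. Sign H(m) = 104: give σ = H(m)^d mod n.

32

(H(m))^2 ≡ 104^2 = 10816 ≡ 259
(H(m))^4 ≡ 259^2 = 67081 ≡ 220
(H(m))^8 ≡ 220^2 = 48400 ≡ 307
(H(m))^16 ≡ 307^2 = 94249 ≡ 18
(H(m))^32 ≡ 18^2 = 324
(H(m))^64 ≡ 324^2 = 104976 ≡ 188
(H(m))^128 ≡ 188^2 = 35344 ≡ 154
(H(m))^256 ≡ 154^2 = 23716 ≡ 256
325 = 256 + 64 + 4 + 1, so (H(m))^325 ≡ 256·188·220·104 ≡ 32 (mod 391)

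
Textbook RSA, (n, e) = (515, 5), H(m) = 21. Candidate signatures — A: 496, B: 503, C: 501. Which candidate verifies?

A

Candidate A: Squares mod 515: 496^1≡496, 496^2≡361, 496^4≡26; 5 = 4 + 1, so 496^5 ≡ 26·496 ≡ 21 (mod 515)
  → matches H(m) = 21
Candidate B: Squares mod 515: 503^1≡503, 503^2≡144, 503^4≡136; 5 = 4 + 1, so 503^5 ≡ 136·503 ≡ 428 (mod 515)
Candidate C: Squares mod 515: 501^1≡501, 501^2≡196, 501^4≡306; 5 = 4 + 1, so 501^5 ≡ 306·501 ≡ 351 (mod 515)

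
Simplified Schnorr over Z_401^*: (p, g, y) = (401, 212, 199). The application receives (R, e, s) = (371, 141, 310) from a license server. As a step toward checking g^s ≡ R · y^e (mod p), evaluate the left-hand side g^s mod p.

98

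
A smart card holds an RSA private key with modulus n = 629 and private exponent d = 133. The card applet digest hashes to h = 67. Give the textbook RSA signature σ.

h^133 mod 629 = 373

373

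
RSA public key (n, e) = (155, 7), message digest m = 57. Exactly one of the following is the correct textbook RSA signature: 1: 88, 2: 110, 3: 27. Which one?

Candidate 1: Squares mod 155: 88^1≡88, 88^2≡149, 88^4≡36; 7 = 4 + 2 + 1, so 88^7 ≡ 36·149·88 ≡ 57 (mod 155)
  → matches m = 57
Candidate 2: Squares mod 155: 110^1≡110, 110^2≡10, 110^4≡100; 7 = 4 + 2 + 1, so 110^7 ≡ 100·10·110 ≡ 105 (mod 155)
Candidate 3: Squares mod 155: 27^1≡27, 27^2≡109, 27^4≡101; 7 = 4 + 2 + 1, so 27^7 ≡ 101·109·27 ≡ 108 (mod 155)

1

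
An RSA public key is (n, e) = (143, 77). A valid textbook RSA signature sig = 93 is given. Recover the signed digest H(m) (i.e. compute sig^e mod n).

58

sig^2 ≡ 93^2 = 8649 ≡ 69
sig^4 ≡ 69^2 = 4761 ≡ 42
sig^8 ≡ 42^2 = 1764 ≡ 48
sig^16 ≡ 48^2 = 2304 ≡ 16
sig^32 ≡ 16^2 = 256 ≡ 113
sig^64 ≡ 113^2 = 12769 ≡ 42
77 = 64 + 8 + 4 + 1, so sig^77 ≡ 42·48·42·93 ≡ 58 (mod 143)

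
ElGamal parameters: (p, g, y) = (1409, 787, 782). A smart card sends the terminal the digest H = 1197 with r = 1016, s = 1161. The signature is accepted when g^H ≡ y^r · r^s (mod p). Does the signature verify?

does not verify

Left side g^H mod p:
787^2 = 619369 ≡ 818
787^4 ≡ 818^2 = 669124 ≡ 1258
787^8 ≡ 1258^2 = 1582564 ≡ 257
787^16 ≡ 257^2 = 66049 ≡ 1235
787^32 ≡ 1235^2 = 1525225 ≡ 687
787^64 ≡ 687^2 = 471969 ≡ 1363
787^128 ≡ 1363^2 = 1857769 ≡ 707
787^256 ≡ 707^2 = 499849 ≡ 1063
787^512 ≡ 1063^2 = 1129969 ≡ 1360
787^1024 ≡ 1360^2 = 1849600 ≡ 992
1197 = 1024 + 128 + 32 + 8 + 4 + 1, so 787^1197 ≡ 992·707·687·257·1258·787 ≡ 359 (mod 1409)
Right side y^r · r^s mod p:
782^2 = 611524 ≡ 18
782^4 ≡ 18^2 = 324
782^8 ≡ 324^2 = 104976 ≡ 710
782^16 ≡ 710^2 = 504100 ≡ 1087
782^32 ≡ 1087^2 = 1181569 ≡ 827
782^64 ≡ 827^2 = 683929 ≡ 564
782^128 ≡ 564^2 = 318096 ≡ 1071
782^256 ≡ 1071^2 = 1147041 ≡ 115
782^512 ≡ 115^2 = 13225 ≡ 544
1016 = 512 + 256 + 128 + 64 + 32 + 16 + 8, so 782^1016 ≡ 544·115·1071·564·827·1087·710 ≡ 905 (mod 1409)
1016^2 = 1032256 ≡ 868
1016^4 ≡ 868^2 = 753424 ≡ 1018
1016^8 ≡ 1018^2 = 1036324 ≡ 709
1016^16 ≡ 709^2 = 502681 ≡ 1077
1016^32 ≡ 1077^2 = 1159929 ≡ 322
1016^64 ≡ 322^2 = 103684 ≡ 827
1016^128 ≡ 827^2 = 683929 ≡ 564
1016^256 ≡ 564^2 = 318096 ≡ 1071
1016^512 ≡ 1071^2 = 1147041 ≡ 115
1016^1024 ≡ 115^2 = 13225 ≡ 544
1161 = 1024 + 128 + 8 + 1, so 1016^1161 ≡ 544·564·709·1016 ≡ 395 (mod 1409)
905·395 = 357475 ≡ 998 (mod 1409)
359 ≠ 998, so verification fails.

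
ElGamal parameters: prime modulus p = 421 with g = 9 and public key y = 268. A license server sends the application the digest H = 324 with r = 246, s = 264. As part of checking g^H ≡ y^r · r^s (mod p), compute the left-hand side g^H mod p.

9^2 = 81
9^4 ≡ 81^2 = 6561 ≡ 246
9^8 ≡ 246^2 = 60516 ≡ 313
9^16 ≡ 313^2 = 97969 ≡ 297
9^32 ≡ 297^2 = 88209 ≡ 220
9^64 ≡ 220^2 = 48400 ≡ 406
9^128 ≡ 406^2 = 164836 ≡ 225
9^256 ≡ 225^2 = 50625 ≡ 105
324 = 256 + 64 + 4, so 9^324 ≡ 105·406·246 ≡ 291 (mod 421)

291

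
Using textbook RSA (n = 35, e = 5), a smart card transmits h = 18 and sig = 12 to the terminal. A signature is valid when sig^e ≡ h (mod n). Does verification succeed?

Squares mod 35: sig^1≡12, sig^2≡4, sig^4≡16
5 = 4 + 1, so sig^5 ≡ 16·12 ≡ 17 (mod 35)
The recovered value 17 does not match the digest 18.

fails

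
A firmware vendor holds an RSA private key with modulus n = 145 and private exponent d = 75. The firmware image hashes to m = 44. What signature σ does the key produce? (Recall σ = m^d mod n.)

19

m^2 ≡ 44^2 = 1936 ≡ 51
m^4 ≡ 51^2 = 2601 ≡ 136
m^8 ≡ 136^2 = 18496 ≡ 81
m^16 ≡ 81^2 = 6561 ≡ 36
m^32 ≡ 36^2 = 1296 ≡ 136
m^64 ≡ 136^2 = 18496 ≡ 81
75 = 64 + 8 + 2 + 1, so m^75 ≡ 81·81·51·44 ≡ 19 (mod 145)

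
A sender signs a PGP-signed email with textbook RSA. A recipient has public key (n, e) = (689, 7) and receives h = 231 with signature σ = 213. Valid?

no

σ^2 ≡ 213^2 = 45369 ≡ 584
σ^4 ≡ 584^2 = 341056 ≡ 1
7 = 4 + 2 + 1, so σ^7 ≡ 1·584·213 ≡ 372 (mod 689)
372 ≠ 231, so verification fails.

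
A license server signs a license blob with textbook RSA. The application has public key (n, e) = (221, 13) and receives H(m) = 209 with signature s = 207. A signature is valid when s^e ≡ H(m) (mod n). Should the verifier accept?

Squares mod 221: s^1≡207, s^2≡196, s^4≡183, s^8≡118
13 = 8 + 4 + 1, so s^13 ≡ 118·183·207 ≡ 12 (mod 221)
s^13 mod 221 = 12, but H(m) = 209.

reject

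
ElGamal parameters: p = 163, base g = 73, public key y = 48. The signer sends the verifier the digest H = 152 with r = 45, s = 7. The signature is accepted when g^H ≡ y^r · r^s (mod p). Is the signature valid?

Left side g^H mod p:
73^2 = 5329 ≡ 113
73^4 ≡ 113^2 = 12769 ≡ 55
73^8 ≡ 55^2 = 3025 ≡ 91
73^16 ≡ 91^2 = 8281 ≡ 131
73^32 ≡ 131^2 = 17161 ≡ 46
73^64 ≡ 46^2 = 2116 ≡ 160
73^128 ≡ 160^2 = 25600 ≡ 9
152 = 128 + 16 + 8, so 73^152 ≡ 9·131·91 ≡ 35 (mod 163)
Right side y^r · r^s mod p:
48^2 = 2304 ≡ 22
48^4 ≡ 22^2 = 484 ≡ 158
48^8 ≡ 158^2 = 24964 ≡ 25
48^16 ≡ 25^2 = 625 ≡ 136
48^32 ≡ 136^2 = 18496 ≡ 77
45 = 32 + 8 + 4 + 1, so 48^45 ≡ 77·25·158·48 ≡ 105 (mod 163)
45^2 = 2025 ≡ 69
45^4 ≡ 69^2 = 4761 ≡ 34
7 = 4 + 2 + 1, so 45^7 ≡ 34·69·45 ≡ 109 (mod 163)
105·109 = 11445 ≡ 35 (mod 163)
35 ≡ 35 (mod 163), so the signature is genuine.

valid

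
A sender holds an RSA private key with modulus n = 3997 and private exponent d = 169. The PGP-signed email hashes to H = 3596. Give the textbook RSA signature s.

H^2 ≡ 3596^2 = 12931216 ≡ 921
H^4 ≡ 921^2 = 848241 ≡ 877
H^8 ≡ 877^2 = 769129 ≡ 1705
H^16 ≡ 1705^2 = 2907025 ≡ 1206
H^32 ≡ 1206^2 = 1454436 ≡ 3525
H^64 ≡ 3525^2 = 12425625 ≡ 2949
H^128 ≡ 2949^2 = 8696601 ≡ 3126
169 = 128 + 32 + 8 + 1, so H^169 ≡ 3126·3525·1705·3596 ≡ 2315 (mod 3997)

2315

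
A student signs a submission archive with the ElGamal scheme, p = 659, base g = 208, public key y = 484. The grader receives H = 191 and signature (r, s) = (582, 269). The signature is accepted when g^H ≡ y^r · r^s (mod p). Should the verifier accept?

accept

Left side g^H mod p:
208^2 = 43264 ≡ 429
208^4 ≡ 429^2 = 184041 ≡ 180
208^8 ≡ 180^2 = 32400 ≡ 109
208^16 ≡ 109^2 = 11881 ≡ 19
208^32 ≡ 19^2 = 361
208^64 ≡ 361^2 = 130321 ≡ 498
208^128 ≡ 498^2 = 248004 ≡ 220
191 = 128 + 32 + 16 + 8 + 4 + 2 + 1, so 208^191 ≡ 220·361·19·109·180·429·208 ≡ 400 (mod 659)
Right side y^r · r^s mod p:
484^2 = 234256 ≡ 311
484^4 ≡ 311^2 = 96721 ≡ 507
484^8 ≡ 507^2 = 257049 ≡ 39
484^16 ≡ 39^2 = 1521 ≡ 203
484^32 ≡ 203^2 = 41209 ≡ 351
484^64 ≡ 351^2 = 123201 ≡ 627
484^128 ≡ 627^2 = 393129 ≡ 365
484^256 ≡ 365^2 = 133225 ≡ 107
484^512 ≡ 107^2 = 11449 ≡ 246
582 = 512 + 64 + 4 + 2, so 484^582 ≡ 246·627·507·311 ≡ 405 (mod 659)
582^2 = 338724 ≡ 657
582^4 ≡ 657^2 = 431649 ≡ 4
582^8 ≡ 4^2 = 16
582^16 ≡ 16^2 = 256
582^32 ≡ 256^2 = 65536 ≡ 295
582^64 ≡ 295^2 = 87025 ≡ 37
582^128 ≡ 37^2 = 1369 ≡ 51
582^256 ≡ 51^2 = 2601 ≡ 624
269 = 256 + 8 + 4 + 1, so 582^269 ≡ 624·16·4·582 ≡ 481 (mod 659)
405·481 = 194805 ≡ 400 (mod 659)
400 ≡ 400 (mod 659), so the signature is genuine.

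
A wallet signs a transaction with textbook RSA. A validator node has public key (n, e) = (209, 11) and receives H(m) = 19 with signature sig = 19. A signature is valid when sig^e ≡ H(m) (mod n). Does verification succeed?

passes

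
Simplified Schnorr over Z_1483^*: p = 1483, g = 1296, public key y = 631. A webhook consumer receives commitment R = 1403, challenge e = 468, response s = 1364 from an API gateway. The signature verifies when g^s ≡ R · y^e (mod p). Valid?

g^s mod p:
1296^2 = 1679616 ≡ 860
1296^4 ≡ 860^2 = 739600 ≡ 1066
1296^8 ≡ 1066^2 = 1136356 ≡ 378
1296^16 ≡ 378^2 = 142884 ≡ 516
1296^32 ≡ 516^2 = 266256 ≡ 799
1296^64 ≡ 799^2 = 638401 ≡ 711
1296^128 ≡ 711^2 = 505521 ≡ 1301
1296^256 ≡ 1301^2 = 1692601 ≡ 498
1296^512 ≡ 498^2 = 248004 ≡ 343
1296^1024 ≡ 343^2 = 117649 ≡ 492
1364 = 1024 + 256 + 64 + 16 + 4, so 1296^1364 ≡ 492·498·711·516·1066 ≡ 1408 (mod 1483)
R · y^e mod p:
631^2 = 398161 ≡ 717
631^4 ≡ 717^2 = 514089 ≡ 971
631^8 ≡ 971^2 = 942841 ≡ 1136
631^16 ≡ 1136^2 = 1290496 ≡ 286
631^32 ≡ 286^2 = 81796 ≡ 231
631^64 ≡ 231^2 = 53361 ≡ 1456
631^128 ≡ 1456^2 = 2119936 ≡ 729
631^256 ≡ 729^2 = 531441 ≡ 527
468 = 256 + 128 + 64 + 16 + 4, so 631^468 ≡ 527·729·1456·286·971 ≡ 279 (mod 1483)
1403·279 = 391437 ≡ 1408 (mod 1483)
1408 ≡ 1408 (mod 1483); signature holds.

yes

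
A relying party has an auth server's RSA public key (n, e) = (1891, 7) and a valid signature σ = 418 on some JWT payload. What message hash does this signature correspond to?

1139

σ^2 ≡ 418^2 = 174724 ≡ 752
σ^4 ≡ 752^2 = 565504 ≡ 95
7 = 4 + 2 + 1, so σ^7 ≡ 95·752·418 ≡ 1139 (mod 1891)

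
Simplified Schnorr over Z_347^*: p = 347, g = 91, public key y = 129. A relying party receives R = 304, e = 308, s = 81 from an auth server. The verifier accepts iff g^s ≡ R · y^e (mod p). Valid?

g^s mod p:
91^2 = 8281 ≡ 300
91^4 ≡ 300^2 = 90000 ≡ 127
91^8 ≡ 127^2 = 16129 ≡ 167
91^16 ≡ 167^2 = 27889 ≡ 129
91^32 ≡ 129^2 = 16641 ≡ 332
91^64 ≡ 332^2 = 110224 ≡ 225
81 = 64 + 16 + 1, so 91^81 ≡ 225·129·91 ≡ 258 (mod 347)
R · y^e mod p:
129^2 = 16641 ≡ 332
129^4 ≡ 332^2 = 110224 ≡ 225
129^8 ≡ 225^2 = 50625 ≡ 310
129^16 ≡ 310^2 = 96100 ≡ 328
129^32 ≡ 328^2 = 107584 ≡ 14
129^64 ≡ 14^2 = 196
129^128 ≡ 196^2 = 38416 ≡ 246
129^256 ≡ 246^2 = 60516 ≡ 138
308 = 256 + 32 + 16 + 4, so 129^308 ≡ 138·14·328·225 ≡ 341 (mod 347)
304·341 = 103664 ≡ 258 (mod 347)
258 ≡ 258 (mod 347); signature holds.

yes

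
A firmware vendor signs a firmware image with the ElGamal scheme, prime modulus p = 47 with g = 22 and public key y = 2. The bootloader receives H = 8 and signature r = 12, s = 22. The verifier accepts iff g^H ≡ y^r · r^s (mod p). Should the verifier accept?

Left side g^H mod p:
22^8 mod 47 = 17
Right side y^r · r^s mod p:
2^12 mod 47 = 7
12^22 mod 47 = 4
7·4 = 28 ≡ 28 (mod 47)
17 ≠ 28, so verification fails.

reject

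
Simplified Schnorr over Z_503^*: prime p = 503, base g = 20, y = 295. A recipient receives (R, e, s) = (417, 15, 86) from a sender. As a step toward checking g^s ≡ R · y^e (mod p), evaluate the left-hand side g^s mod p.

394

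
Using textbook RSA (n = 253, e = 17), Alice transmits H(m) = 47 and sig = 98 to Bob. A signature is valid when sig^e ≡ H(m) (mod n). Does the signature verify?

sig^2 ≡ 98^2 = 9604 ≡ 243
sig^4 ≡ 243^2 = 59049 ≡ 100
sig^8 ≡ 100^2 = 10000 ≡ 133
sig^16 ≡ 133^2 = 17689 ≡ 232
17 = 16 + 1, so sig^17 ≡ 232·98 ≡ 219 (mod 253)
219 ≠ 47, so verification fails.

does not verify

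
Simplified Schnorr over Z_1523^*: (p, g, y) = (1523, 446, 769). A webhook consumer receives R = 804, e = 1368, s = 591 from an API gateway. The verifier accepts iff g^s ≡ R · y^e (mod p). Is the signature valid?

valid

g^s mod p:
446^2 = 198916 ≡ 926
446^4 ≡ 926^2 = 857476 ≡ 27
446^8 ≡ 27^2 = 729
446^16 ≡ 729^2 = 531441 ≡ 1437
446^32 ≡ 1437^2 = 2064969 ≡ 1304
446^64 ≡ 1304^2 = 1700416 ≡ 748
446^128 ≡ 748^2 = 559504 ≡ 563
446^256 ≡ 563^2 = 316969 ≡ 185
446^512 ≡ 185^2 = 34225 ≡ 719
591 = 512 + 64 + 8 + 4 + 2 + 1, so 446^591 ≡ 719·748·729·27·926·446 ≡ 1397 (mod 1523)
R · y^e mod p:
769^2 = 591361 ≡ 437
769^4 ≡ 437^2 = 190969 ≡ 594
769^8 ≡ 594^2 = 352836 ≡ 1023
769^16 ≡ 1023^2 = 1046529 ≡ 228
769^32 ≡ 228^2 = 51984 ≡ 202
769^64 ≡ 202^2 = 40804 ≡ 1206
769^128 ≡ 1206^2 = 1454436 ≡ 1494
769^256 ≡ 1494^2 = 2232036 ≡ 841
769^512 ≡ 841^2 = 707281 ≡ 609
769^1024 ≡ 609^2 = 370881 ≡ 792
1368 = 1024 + 256 + 64 + 16 + 8, so 769^1368 ≡ 792·841·1206·228·1023 ≡ 875 (mod 1523)
804·875 = 703500 ≡ 1397 (mod 1523)
1397 ≡ 1397 (mod 1523); signature holds.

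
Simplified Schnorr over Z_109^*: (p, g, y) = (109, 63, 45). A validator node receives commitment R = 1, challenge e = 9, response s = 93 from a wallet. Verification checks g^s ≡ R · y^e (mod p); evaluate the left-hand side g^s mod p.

63^2 = 3969 ≡ 45
63^4 ≡ 45^2 = 2025 ≡ 63
63^8 ≡ 63^2 = 3969 ≡ 45
63^16 ≡ 45^2 = 2025 ≡ 63
63^32 ≡ 63^2 = 3969 ≡ 45
63^64 ≡ 45^2 = 2025 ≡ 63
93 = 64 + 16 + 8 + 4 + 1, so 63^93 ≡ 63·63·45·63·63 ≡ 1 (mod 109)

1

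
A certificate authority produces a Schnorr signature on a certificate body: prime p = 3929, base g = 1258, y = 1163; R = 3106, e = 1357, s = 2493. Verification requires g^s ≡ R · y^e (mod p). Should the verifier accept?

reject

g^s mod p:
Squares mod 3929: 1258^1≡1258, 1258^2≡3106, 1258^4≡1541, 1258^8≡1565, 1258^16≡1458, 1258^32≡175, 1258^64≡3122, 1258^128≡2964, 1258^256≡52, 1258^512≡2704, 1258^1024≡3676, 1258^2048≡1145
2493 = 2048 + 256 + 128 + 32 + 16 + 8 + 4 + 1, so 1258^2493 ≡ 1145·52·2964·175·1458·1565·1541·1258 ≡ 2756 (mod 3929)
R · y^e mod p:
Squares mod 3929: 1163^1≡1163, 1163^2≡993, 1163^4≡3799, 1163^8≡1184, 1163^16≡3132, 1163^32≡2640, 1163^64≡3483, 1163^128≡2466, 1163^256≡2993, 1163^512≡3858, 1163^1024≡1112
1357 = 1024 + 256 + 64 + 8 + 4 + 1, so 1163^1357 ≡ 1112·2993·3483·1184·3799·1163 ≡ 833 (mod 3929)
3106·833 = 2587298 ≡ 2016 (mod 3929)
2756 ≠ 2016; the check fails.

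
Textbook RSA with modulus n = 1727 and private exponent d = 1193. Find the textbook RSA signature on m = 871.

1064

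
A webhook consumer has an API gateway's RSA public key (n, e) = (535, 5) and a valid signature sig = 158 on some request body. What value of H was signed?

sig^2 ≡ 158^2 = 24964 ≡ 354
sig^4 ≡ 354^2 = 125316 ≡ 126
5 = 4 + 1, so sig^5 ≡ 126·158 ≡ 113 (mod 535)

113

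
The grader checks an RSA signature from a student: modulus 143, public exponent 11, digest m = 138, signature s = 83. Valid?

yes

s^2 ≡ 83^2 = 6889 ≡ 25
s^4 ≡ 25^2 = 625 ≡ 53
s^8 ≡ 53^2 = 2809 ≡ 92
11 = 8 + 2 + 1, so s^11 ≡ 92·25·83 ≡ 138 (mod 143)
Since 138 equals the digest 138, verification succeeds.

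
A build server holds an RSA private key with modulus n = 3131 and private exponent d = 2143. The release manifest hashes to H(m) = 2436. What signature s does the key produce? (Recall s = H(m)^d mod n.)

1911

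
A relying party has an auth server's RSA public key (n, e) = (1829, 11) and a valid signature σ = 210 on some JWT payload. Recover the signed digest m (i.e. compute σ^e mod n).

817

σ^2 ≡ 210^2 = 44100 ≡ 204
σ^4 ≡ 204^2 = 41616 ≡ 1378
σ^8 ≡ 1378^2 = 1898884 ≡ 382
11 = 8 + 2 + 1, so σ^11 ≡ 382·204·210 ≡ 817 (mod 1829)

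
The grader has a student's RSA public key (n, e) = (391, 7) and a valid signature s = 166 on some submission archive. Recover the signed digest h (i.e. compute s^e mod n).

293

Squares mod 391: s^1≡166, s^2≡186, s^4≡188
7 = 4 + 2 + 1, so s^7 ≡ 188·186·166 ≡ 293 (mod 391)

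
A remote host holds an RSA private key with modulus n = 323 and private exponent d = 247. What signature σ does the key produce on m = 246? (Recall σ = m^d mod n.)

151

m^2 ≡ 246^2 = 60516 ≡ 115
m^4 ≡ 115^2 = 13225 ≡ 305
m^8 ≡ 305^2 = 93025 ≡ 1
m^16 ≡ 1^2 = 1
m^32 ≡ 1^2 = 1
m^64 ≡ 1^2 = 1
m^128 ≡ 1^2 = 1
247 = 128 + 64 + 32 + 16 + 4 + 2 + 1, so m^247 ≡ 1·1·1·1·305·115·246 ≡ 151 (mod 323)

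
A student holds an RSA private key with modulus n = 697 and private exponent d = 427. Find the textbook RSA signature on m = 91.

m^2 ≡ 91^2 = 8281 ≡ 614
m^4 ≡ 614^2 = 376996 ≡ 616
m^8 ≡ 616^2 = 379456 ≡ 288
m^16 ≡ 288^2 = 82944 ≡ 1
m^32 ≡ 1^2 = 1
m^64 ≡ 1^2 = 1
m^128 ≡ 1^2 = 1
m^256 ≡ 1^2 = 1
427 = 256 + 128 + 32 + 8 + 2 + 1, so m^427 ≡ 1·1·1·288·614·91 ≡ 73 (mod 697)

73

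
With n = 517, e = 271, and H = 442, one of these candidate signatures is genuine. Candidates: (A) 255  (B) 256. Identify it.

A

Candidate A: 255^2 = 65025 ≡ 400; 255^4 ≡ 400^2 = 160000 ≡ 247; 255^8 ≡ 247^2 = 61009 ≡ 3; 255^16 ≡ 3^2 = 9; 255^32 ≡ 9^2 = 81; 255^64 ≡ 81^2 = 6561 ≡ 357; 255^128 ≡ 357^2 = 127449 ≡ 267; 255^256 ≡ 267^2 = 71289 ≡ 460; 271 = 256 + 8 + 4 + 2 + 1, so 255^271 ≡ 460·3·247·400·255 ≡ 442 (mod 517)
  → matches H = 442
Candidate B: 256^2 = 65536 ≡ 394; 256^4 ≡ 394^2 = 155236 ≡ 136; 256^8 ≡ 136^2 = 18496 ≡ 401; 256^16 ≡ 401^2 = 160801 ≡ 14; 256^32 ≡ 14^2 = 196; 256^64 ≡ 196^2 = 38416 ≡ 158; 256^128 ≡ 158^2 = 24964 ≡ 148; 256^256 ≡ 148^2 = 21904 ≡ 190; 271 = 256 + 8 + 4 + 2 + 1, so 256^271 ≡ 190·401·136·394·256 ≡ 487 (mod 517)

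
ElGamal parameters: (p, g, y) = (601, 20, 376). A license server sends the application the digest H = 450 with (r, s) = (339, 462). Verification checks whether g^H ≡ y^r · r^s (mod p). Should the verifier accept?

reject

Left side g^H mod p:
20^2 = 400
20^4 ≡ 400^2 = 160000 ≡ 134
20^8 ≡ 134^2 = 17956 ≡ 527
20^16 ≡ 527^2 = 277729 ≡ 67
20^32 ≡ 67^2 = 4489 ≡ 282
20^64 ≡ 282^2 = 79524 ≡ 192
20^128 ≡ 192^2 = 36864 ≡ 203
20^256 ≡ 203^2 = 41209 ≡ 341
450 = 256 + 128 + 64 + 2, so 20^450 ≡ 341·203·192·400 ≡ 600 (mod 601)
Right side y^r · r^s mod p:
376^2 = 141376 ≡ 141
376^4 ≡ 141^2 = 19881 ≡ 48
376^8 ≡ 48^2 = 2304 ≡ 501
376^16 ≡ 501^2 = 251001 ≡ 384
376^32 ≡ 384^2 = 147456 ≡ 211
376^64 ≡ 211^2 = 44521 ≡ 47
376^128 ≡ 47^2 = 2209 ≡ 406
376^256 ≡ 406^2 = 164836 ≡ 162
339 = 256 + 64 + 16 + 2 + 1, so 376^339 ≡ 162·47·384·141·376 ≡ 27 (mod 601)
339^2 = 114921 ≡ 130
339^4 ≡ 130^2 = 16900 ≡ 72
339^8 ≡ 72^2 = 5184 ≡ 376
339^16 ≡ 376^2 = 141376 ≡ 141
339^32 ≡ 141^2 = 19881 ≡ 48
339^64 ≡ 48^2 = 2304 ≡ 501
339^128 ≡ 501^2 = 251001 ≡ 384
339^256 ≡ 384^2 = 147456 ≡ 211
462 = 256 + 128 + 64 + 8 + 4 + 2, so 339^462 ≡ 211·384·501·376·72·130 ≡ 574 (mod 601)
27·574 = 15498 ≡ 473 (mod 601)
600 ≠ 473, so verification fails.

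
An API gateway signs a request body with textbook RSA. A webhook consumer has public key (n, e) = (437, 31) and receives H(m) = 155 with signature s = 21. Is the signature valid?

valid

s^2 ≡ 21^2 = 441 ≡ 4
s^4 ≡ 4^2 = 16
s^8 ≡ 16^2 = 256
s^16 ≡ 256^2 = 65536 ≡ 423
31 = 16 + 8 + 4 + 2 + 1, so s^31 ≡ 423·256·16·4·21 ≡ 155 (mod 437)
Since 155 equals the digest 155, verification succeeds.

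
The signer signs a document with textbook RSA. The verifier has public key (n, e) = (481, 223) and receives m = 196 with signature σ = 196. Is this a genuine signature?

σ^2 ≡ 196^2 = 38416 ≡ 417
σ^4 ≡ 417^2 = 173889 ≡ 248
σ^8 ≡ 248^2 = 61504 ≡ 417
σ^16 ≡ 417^2 = 173889 ≡ 248
σ^32 ≡ 248^2 = 61504 ≡ 417
σ^64 ≡ 417^2 = 173889 ≡ 248
σ^128 ≡ 248^2 = 61504 ≡ 417
223 = 128 + 64 + 16 + 8 + 4 + 2 + 1, so σ^223 ≡ 417·248·248·417·248·417·196 ≡ 196 (mod 481)
196 = m, so the signature checks out.

genuine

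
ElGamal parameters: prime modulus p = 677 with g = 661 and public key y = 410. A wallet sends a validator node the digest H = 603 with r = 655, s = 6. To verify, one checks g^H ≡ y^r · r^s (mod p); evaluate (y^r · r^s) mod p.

323

410^2 = 168100 ≡ 204
410^4 ≡ 204^2 = 41616 ≡ 319
410^8 ≡ 319^2 = 101761 ≡ 211
410^16 ≡ 211^2 = 44521 ≡ 516
410^32 ≡ 516^2 = 266256 ≡ 195
410^64 ≡ 195^2 = 38025 ≡ 113
410^128 ≡ 113^2 = 12769 ≡ 583
410^256 ≡ 583^2 = 339889 ≡ 35
410^512 ≡ 35^2 = 1225 ≡ 548
655 = 512 + 128 + 8 + 4 + 2 + 1, so 410^655 ≡ 548·583·211·319·204·410 ≡ 618 (mod 677)
655^2 = 429025 ≡ 484
655^4 ≡ 484^2 = 234256 ≡ 14
6 = 4 + 2, so 655^6 ≡ 14·484 ≡ 6 (mod 677)
y^r · r^s ≡ 618·6 = 3708 ≡ 323 (mod 677)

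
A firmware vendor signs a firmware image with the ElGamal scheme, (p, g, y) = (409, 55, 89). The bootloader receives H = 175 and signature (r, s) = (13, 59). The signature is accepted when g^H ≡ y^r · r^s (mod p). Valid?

Left side g^H mod p:
55^2 = 3025 ≡ 162
55^4 ≡ 162^2 = 26244 ≡ 68
55^8 ≡ 68^2 = 4624 ≡ 125
55^16 ≡ 125^2 = 15625 ≡ 83
55^32 ≡ 83^2 = 6889 ≡ 345
55^64 ≡ 345^2 = 119025 ≡ 6
55^128 ≡ 6^2 = 36
175 = 128 + 32 + 8 + 4 + 2 + 1, so 55^175 ≡ 36·345·125·68·162·55 ≡ 152 (mod 409)
Right side y^r · r^s mod p:
89^2 = 7921 ≡ 150
89^4 ≡ 150^2 = 22500 ≡ 5
89^8 ≡ 5^2 = 25
13 = 8 + 4 + 1, so 89^13 ≡ 25·5·89 ≡ 82 (mod 409)
13^2 = 169
13^4 ≡ 169^2 = 28561 ≡ 340
13^8 ≡ 340^2 = 115600 ≡ 262
13^16 ≡ 262^2 = 68644 ≡ 341
13^32 ≡ 341^2 = 116281 ≡ 125
59 = 32 + 16 + 8 + 2 + 1, so 13^59 ≡ 125·341·262·169·13 ≡ 351 (mod 409)
82·351 = 28782 ≡ 152 (mod 409)
152 ≡ 152 (mod 409), so the signature is genuine.

yes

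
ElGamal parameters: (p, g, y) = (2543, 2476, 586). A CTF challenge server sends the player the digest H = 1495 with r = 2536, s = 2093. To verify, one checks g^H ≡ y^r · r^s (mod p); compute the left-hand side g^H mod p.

384

Squares mod 2543: 2476^1≡2476, 2476^2≡1946, 2476^4≡389, 2476^8≡1284, 2476^16≡792, 2476^32≡1686, 2476^64≡2065, 2476^128≡2157, 2476^256≡1502, 2476^512≡363, 2476^1024≡2076
1495 = 1024 + 256 + 128 + 64 + 16 + 4 + 2 + 1, so 2476^1495 ≡ 2076·1502·2157·2065·792·389·1946·2476 ≡ 384 (mod 2543)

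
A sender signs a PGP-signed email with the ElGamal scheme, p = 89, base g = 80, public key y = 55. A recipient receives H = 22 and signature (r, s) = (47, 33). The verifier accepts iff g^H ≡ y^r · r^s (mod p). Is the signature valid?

Left side g^H mod p:
Squares mod 89: 80^1≡80, 80^2≡81, 80^4≡64, 80^8≡2, 80^16≡4
22 = 16 + 4 + 2, so 80^22 ≡ 4·64·81 ≡ 88 (mod 89)
Right side y^r · r^s mod p:
Squares mod 89: 55^1≡55, 55^2≡88, 55^4≡1, 55^8≡1, 55^16≡1, 55^32≡1
47 = 32 + 8 + 4 + 2 + 1, so 55^47 ≡ 1·1·1·88·55 ≡ 34 (mod 89)
Squares mod 89: 47^1≡47, 47^2≡73, 47^4≡78, 47^8≡32, 47^16≡45, 47^32≡67
33 = 32 + 1, so 47^33 ≡ 67·47 ≡ 34 (mod 89)
34·34 = 1156 ≡ 88 (mod 89)
88 ≡ 88 (mod 89), so the signature is genuine.

valid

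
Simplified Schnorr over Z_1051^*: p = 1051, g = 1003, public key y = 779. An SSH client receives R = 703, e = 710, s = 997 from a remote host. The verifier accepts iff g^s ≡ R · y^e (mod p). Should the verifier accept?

accept

g^s mod p:
1003^2 = 1006009 ≡ 202
1003^4 ≡ 202^2 = 40804 ≡ 866
1003^8 ≡ 866^2 = 749956 ≡ 593
1003^16 ≡ 593^2 = 351649 ≡ 615
1003^32 ≡ 615^2 = 378225 ≡ 916
1003^64 ≡ 916^2 = 839056 ≡ 358
1003^128 ≡ 358^2 = 128164 ≡ 993
1003^256 ≡ 993^2 = 986049 ≡ 211
1003^512 ≡ 211^2 = 44521 ≡ 379
997 = 512 + 256 + 128 + 64 + 32 + 4 + 1, so 1003^997 ≡ 379·211·993·358·916·866·1003 ≡ 221 (mod 1051)
R · y^e mod p:
779^2 = 606841 ≡ 414
779^4 ≡ 414^2 = 171396 ≡ 83
779^8 ≡ 83^2 = 6889 ≡ 583
779^16 ≡ 583^2 = 339889 ≡ 416
779^32 ≡ 416^2 = 173056 ≡ 692
779^64 ≡ 692^2 = 478864 ≡ 659
779^128 ≡ 659^2 = 434281 ≡ 218
779^256 ≡ 218^2 = 47524 ≡ 229
779^512 ≡ 229^2 = 52441 ≡ 942
710 = 512 + 128 + 64 + 4 + 2, so 779^710 ≡ 942·218·659·83·414 ≡ 395 (mod 1051)
703·395 = 277685 ≡ 221 (mod 1051)
221 ≡ 221 (mod 1051); signature holds.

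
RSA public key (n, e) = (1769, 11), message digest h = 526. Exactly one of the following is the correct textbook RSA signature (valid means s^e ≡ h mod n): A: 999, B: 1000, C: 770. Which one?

Candidate A: Squares mod 1769: 999^1≡999, 999^2≡285, 999^4≡1620, 999^8≡973; 11 = 8 + 2 + 1, so 999^11 ≡ 973·285·999 ≡ 526 (mod 1769)
  → matches h = 526
Candidate B: Squares mod 1769: 1000^1≡1000, 1000^2≡515, 1000^4≡1644, 1000^8≡1473; 11 = 8 + 2 + 1, so 1000^11 ≡ 1473·515·1000 ≡ 37 (mod 1769)
Candidate C: Squares mod 1769: 770^1≡770, 770^2≡285, 770^4≡1620, 770^8≡973; 11 = 8 + 2 + 1, so 770^11 ≡ 973·285·770 ≡ 1243 (mod 1769)

A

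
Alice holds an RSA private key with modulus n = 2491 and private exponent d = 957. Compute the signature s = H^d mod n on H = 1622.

2016

Squares mod 2491: H^1≡1622, H^2≡388, H^4≡1084, H^8≡1795, H^16≡1162, H^32≡122, H^64≡2429, H^128≡1353, H^256≡2215, H^512≡1446
957 = 512 + 256 + 128 + 32 + 16 + 8 + 4 + 1, so H^957 ≡ 1446·2215·1353·122·1162·1795·1084·1622 ≡ 2016 (mod 2491)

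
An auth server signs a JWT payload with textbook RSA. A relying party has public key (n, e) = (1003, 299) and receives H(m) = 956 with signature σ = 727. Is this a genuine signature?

genuine

σ^2 ≡ 727^2 = 528529 ≡ 951
σ^4 ≡ 951^2 = 904401 ≡ 698
σ^8 ≡ 698^2 = 487204 ≡ 749
σ^16 ≡ 749^2 = 561001 ≡ 324
σ^32 ≡ 324^2 = 104976 ≡ 664
σ^64 ≡ 664^2 = 440896 ≡ 579
σ^128 ≡ 579^2 = 335241 ≡ 239
σ^256 ≡ 239^2 = 57121 ≡ 953
299 = 256 + 32 + 8 + 2 + 1, so σ^299 ≡ 953·664·749·951·727 ≡ 956 (mod 1003)
956 = H(m), so the signature checks out.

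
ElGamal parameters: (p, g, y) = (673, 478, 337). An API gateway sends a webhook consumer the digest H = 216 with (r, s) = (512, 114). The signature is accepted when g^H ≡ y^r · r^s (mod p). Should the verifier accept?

Left side g^H mod p:
Squares mod 673: 478^1≡478, 478^2≡337, 478^4≡505, 478^8≡631, 478^16≡418, 478^32≡417, 478^64≡255, 478^128≡417
216 = 128 + 64 + 16 + 8, so 478^216 ≡ 417·255·418·631 ≡ 615 (mod 673)
Right side y^r · r^s mod p:
Squares mod 673: 337^1≡337, 337^2≡505, 337^4≡631, 337^8≡418, 337^16≡417, 337^32≡255, 337^64≡417, 337^128≡255, 337^256≡417, 337^512≡255
337^512 ≡ 255 (mod 673)
Squares mod 673: 512^1≡512, 512^2≡347, 512^4≡615, 512^8≡672, 512^16≡1, 512^32≡1, 512^64≡1
114 = 64 + 32 + 16 + 2, so 512^114 ≡ 1·1·1·347 ≡ 347 (mod 673)
255·347 = 88485 ≡ 322 (mod 673)
615 ≠ 322, so verification fails.

reject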